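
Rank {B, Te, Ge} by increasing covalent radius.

B < Ge < Te

Atomic radius shrinks across a period as nuclear charge pulls the same shell inward, and grows down a group as new shells are added.
Neither a single period nor a single group — weigh both effects.
Ge > B: period and group pull opposite ways; the down-group shift dominates (121 vs 85 pm).
Te > Ge: the two effects oppose for this pair; the down-group effect wins (136 vs 121 pm).
Tabulated atomic radius (pm): B 85, Ge 121, Te 136.
So from smallest to largest: B < Ge < Te.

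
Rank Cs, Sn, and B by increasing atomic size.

Across a period the added protons contract the valence shell; down a group each new principal shell makes the atom larger.
These span different periods and groups, so the two trends combine.
Sn > B: the two effects oppose for this pair; the down-group effect wins (140 vs 85 pm).
Cs > Sn: relative to Sn, both the across-period and down-group shifts push Cs's atomic radius up.
Approximate values (pm): B 85, Sn 140, Cs 232.
So from smallest to largest: B < Sn < Cs.

B < Sn < Cs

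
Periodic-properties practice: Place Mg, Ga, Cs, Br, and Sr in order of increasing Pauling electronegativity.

Mg is in period 3, group 2; Ga is in period 4, group 13; Br is in period 4, group 17; Sr is in period 5, group 2; Cs is in period 6, group 1.
Smaller atoms with higher effective nuclear charge are more electronegative.
These span different periods and groups, so the two trends combine.
Sr > Cs: relative to Cs, both the across-period and down-group shifts push Sr's electronegativity up.
Mg > Sr: Mg sits above Sr in group 2, so the down-group effect alone puts Mg higher.
Ga > Mg: the two effects oppose for this pair; the across-period effect wins (1.81 vs 1.31).
Br > Ga: Br lies to the right of Ga in period 4, so the across-period effect alone puts Br higher.
For reference (Pauling): Mg 1.31, Ga 1.81, Br 2.96, Sr 0.95, Cs 0.79.
So from lowest to highest: Cs < Sr < Mg < Ga < Br.

Cs < Sr < Mg < Ga < Br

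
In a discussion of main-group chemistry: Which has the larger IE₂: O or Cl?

O

After 1 electron has been removed, what remains? O⁺ still has 5 valence electrons; Cl⁺ still has 6 valence electrons.
All are still removing valence electrons, so compare the +1 ions as you would atoms: IE_2 generally rises across a period (higher Z_eff) and falls down a group (larger shell), subject to the usual subshell exceptions.
Valence configurations: O⁺ [He]2s²2p³, Cl⁺ [Ne]3s²3p⁴.
Approximate IE_2 values (kJ/mol): O 3388, Cl 2298.
Hence IE_2: Cl < O.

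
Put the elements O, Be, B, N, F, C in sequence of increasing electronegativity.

Be, B, C, N, O, F

Be is in period 2, group 2; B is in period 2, group 13; C is in period 2, group 14; N is in period 2, group 15; O is in period 2, group 16; F is in period 2, group 17.
Atoms toward the upper right of the periodic table pull bonding electrons most strongly.
All lie in period 2, so electronegativity increases left to right.
So from lowest to highest: Be < B < C < N < O < F.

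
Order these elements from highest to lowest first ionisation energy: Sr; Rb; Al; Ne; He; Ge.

Removing the outermost electron gets harder across a period and easier down a group.
These span different periods and groups, so the two trends combine.
Sr > Rb: both are in period 5; the period trend gives Sr the larger value.
Al > Sr: relative to Sr, both the across-period and down-group shifts push Al's first ionization energy up.
Ge > Al: the two effects oppose for this pair; the across-period effect wins (762 vs 578 kJ/mol).
Ne > Ge: relative to Ge, both the across-period and down-group shifts push Ne's first ionization energy up.
He > Ne: they share group 18; the group trend gives He the larger value.
Tabulated first ionization energy (kJ/mol): He 2372, Ne 2081, Al 578, Ge 762, Rb 403, Sr 550.
So from highest to lowest: He > Ne > Ge > Al > Sr > Rb.

He > Ne > Ge > Al > Sr > Rb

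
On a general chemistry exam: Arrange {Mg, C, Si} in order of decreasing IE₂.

C > Si > Mg

The second ionization energy removes an electron from the +1 ion. For each element: Mg⁺ still has 1 valence electron; C⁺ still has 3 valence electrons; Si⁺ still has 3 valence electrons.
All are still removing valence electrons, so compare the +1 ions as you would atoms: IE_2 generally rises across a period (higher Z_eff) and falls down a group (larger shell), subject to the usual subshell exceptions.
Valence configurations: Mg⁺ [Ne]3s¹, C⁺ [He]2s²2p¹, Si⁺ [Ne]3s²3p¹.
Tabulated IE_2 (kJ/mol): Mg 1451, C 2353, Si 1577.
Putting it together, IE_2: Mg < Si < C.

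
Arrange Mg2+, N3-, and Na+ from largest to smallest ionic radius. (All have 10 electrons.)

N3-, Na+, Mg2+

All of these have 10 electrons, so size is governed by nuclear charge alone: the more protons, the stronger the pull on the same electron cloud, and the smaller the ion.
Nuclear charges: Mg2+ (Z=12), Na+ (Z=11), N3- (Z=7).
Largest to smallest: N3- > Na+ > Mg2+.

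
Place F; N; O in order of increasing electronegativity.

N is in period 2, group 15; O is in period 2, group 16; F is in period 2, group 17.
EN rises left→right (higher Z_eff, smaller atoms) and falls top→bottom (larger, more shielded atoms).
All lie in period 2, so electronegativity increases left to right.
So from lowest to highest: N < O < F.

N < O < F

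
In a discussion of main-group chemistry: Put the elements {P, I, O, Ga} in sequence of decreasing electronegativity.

O is in period 2, group 16; P is in period 3, group 15; Ga is in period 4, group 13; I is in period 5, group 17.
Smaller atoms with higher effective nuclear charge are more electronegative.
Neither a single period nor a single group — weigh both effects.
P > Ga: relative to Ga, both the across-period and down-group shifts push P's electronegativity up.
I > P: period and group pull opposite ways; the across-period shift dominates (2.66 vs 2.19).
O > I: the two effects oppose for this pair; the down-group effect wins (3.44 vs 2.66).
Approximate values (Pauling): O 3.44, P 2.19, Ga 1.81, I 2.66.
So from highest to lowest: O > I > P > Ga.

O, I, P, Ga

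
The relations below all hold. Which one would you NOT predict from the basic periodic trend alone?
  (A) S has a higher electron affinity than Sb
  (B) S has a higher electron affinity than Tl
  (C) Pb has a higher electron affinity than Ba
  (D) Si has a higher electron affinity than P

(D)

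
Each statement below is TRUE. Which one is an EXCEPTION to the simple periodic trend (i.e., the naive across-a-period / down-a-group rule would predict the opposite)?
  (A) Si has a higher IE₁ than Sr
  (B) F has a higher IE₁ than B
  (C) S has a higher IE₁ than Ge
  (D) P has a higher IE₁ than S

The general trend: IE₁ increases across a period and decreases down a group.
(A) Si (period 3, group 14) vs Sr (period 5, group 2): the stated order agrees with the simple trend.
(B) F (period 2, group 17) vs B (period 2, group 13): the stated order agrees with the simple trend.
(C) S (period 3, group 16) vs Ge (period 4, group 14): the stated order agrees with the simple trend.
(D) P (period 3, group 15) vs S (period 3, group 16): the stated order contradicts the simple trend.
The exception is (D): S (3p⁴) ionizes more easily than half-filled P (3p³) because the paired 3p electron in S is pushed out by e⁻–e⁻ repulsion.

(D)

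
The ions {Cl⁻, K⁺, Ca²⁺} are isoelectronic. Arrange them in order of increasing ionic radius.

Ca²⁺ < K⁺ < Cl⁻

All of these have 18 electrons, so size is governed by nuclear charge alone: the more protons, the stronger the pull on the same electron cloud, and the smaller the ion.
Nuclear charges: Ca²⁺ (Z=20), K⁺ (Z=19), Cl⁻ (Z=17).
Smallest to largest: Ca²⁺ < K⁺ < Cl⁻.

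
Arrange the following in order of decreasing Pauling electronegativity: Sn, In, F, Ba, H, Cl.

F > Cl > H > Sn > In > Ba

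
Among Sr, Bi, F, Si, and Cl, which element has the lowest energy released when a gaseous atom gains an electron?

Sr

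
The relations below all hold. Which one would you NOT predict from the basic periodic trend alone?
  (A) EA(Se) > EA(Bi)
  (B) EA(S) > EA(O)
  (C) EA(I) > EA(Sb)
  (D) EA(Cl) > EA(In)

(B)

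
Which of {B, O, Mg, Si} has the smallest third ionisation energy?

Si

Consider each +2 ion: B²⁺ still has 1 valence electron; O²⁺ still has 4 valence electrons; Mg²⁺ is the bare [Ne] core; Si²⁺ still has 2 valence electrons.
Pulling an electron out of a noble-gas core costs far more than removing a remaining valence electron, so Mg sits at the high end of IE_3.
Valence configurations: B²⁺ [He]2s¹, O²⁺ [He]2s²2p², Si²⁺ [Ne]3s².
Tabulated IE_3 (kJ/mol): B 3660, O 5300, Mg 7733, Si 3232.
Hence IE_3: Si < B < O < Mg.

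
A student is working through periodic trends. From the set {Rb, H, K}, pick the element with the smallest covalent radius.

H

H is in period 1, group 1; K is in period 4, group 1; Rb is in period 5, group 1.
Moving right in a period, electrons are added to the same shell under a stronger nuclear pull, so atoms get smaller; moving down, a new shell is opened and atoms get larger.
All are in group 1, so atomic radius increases down the group.
The smallest covalent radius among these belongs to H.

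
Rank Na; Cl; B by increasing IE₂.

IE_2 is the cost of taking one more electron from the +1 cation: Na⁺ is the bare [Ne] core; Cl⁺ still has 6 valence electrons; B⁺ still has 2 valence electrons.
Breaking into a closed-shell core is much more expensive than removing a leftover valence electron — Na has the largest IE_2 here.
Valence configurations: Cl⁺ [Ne]3s²3p⁴, B⁺ [He]2s².
Approximate IE_2 values (kJ/mol): Na 4562, Cl 2298, B 2427.
Hence IE_2: Cl < B < Na.

Cl < B < Na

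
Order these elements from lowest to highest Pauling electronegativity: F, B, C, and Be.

Be is in period 2, group 2; B is in period 2, group 13; C is in period 2, group 14; F is in period 2, group 17.
Electronegativity increases across a period and decreases down a group, tracking effective nuclear charge and atomic size.
All lie in period 2, so electronegativity increases left to right.
So from lowest to highest: Be < B < C < F.

Be, B, C, F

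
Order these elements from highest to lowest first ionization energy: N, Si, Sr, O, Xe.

N is in period 2, group 15; O is in period 2, group 16; Si is in period 3, group 14; Sr is in period 5, group 2; Xe is in period 5, group 18.
Removing the outermost electron gets harder across a period and easier down a group.
These span different periods and groups, so the two trends combine.
Si > Sr: both effects reinforce here, so Si is clearly the higher of the two.
Xe > Si: the two effects oppose for this pair; the across-period effect wins (1170 vs 786 kJ/mol).
O > Xe: period and group pull opposite ways; the down-group shift dominates (1314 vs 1170 kJ/mol).
N > O: this pair runs against the simple trend — see the exception note.
Note the exception: N has a higher first ionization energy than O, contrary to the simple trend — pairing an electron in O's 2p⁴ costs repulsion energy, so O ionizes more easily than half-filled N (2p³).
For reference (kJ/mol): N 1402, O 1314, Si 786, Sr 550, Xe 1170.
So from highest to lowest: N > O > Xe > Si > Sr.

N, O, Xe, Si, Sr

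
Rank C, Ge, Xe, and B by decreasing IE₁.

B is in period 2, group 13; C is in period 2, group 14; Ge is in period 4, group 14; Xe is in period 5, group 18.
First ionization energy rises across a period (greater Z_eff holds electrons more tightly) and falls down a group (valence electrons are farther from the nucleus).
Here both period and group differ, so the two effects have to be weighed against each other.
B > Ge: period and group pull opposite ways; the down-group shift dominates (801 vs 762 kJ/mol).
C > B: both are in period 2; the period trend gives C the larger value.
Xe > C: the two effects oppose for this pair; the across-period effect wins (1170 vs 1086 kJ/mol).
For reference (kJ/mol): B 801, C 1086, Ge 762, Xe 1170.
So from highest to lowest: Xe > C > B > Ge.

Xe > C > B > Ge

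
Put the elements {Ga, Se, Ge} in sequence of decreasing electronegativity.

Ga is in period 4, group 13; Ge is in period 4, group 14; Se is in period 4, group 16.
EN rises left→right (higher Z_eff, smaller atoms) and falls top→bottom (larger, more shielded atoms).
All lie in period 4, so electronegativity increases left to right.
So from highest to lowest: Se > Ge > Ga.

Se, Ge, Ga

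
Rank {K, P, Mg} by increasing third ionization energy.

P < K < Mg

Consider each +2 ion: K²⁺ is already 1 electron into the core; P²⁺ still has 3 valence electrons; Mg²⁺ is the bare [Ne] core.
Pulling an electron out of a noble-gas core costs far more than removing a remaining valence electron, so K and Mg sit at the high end of IE_3.
Approximate IE_3 values (kJ/mol): K 4420, P 2914, Mg 7733.
Overall IE_3 order: P < K < Mg.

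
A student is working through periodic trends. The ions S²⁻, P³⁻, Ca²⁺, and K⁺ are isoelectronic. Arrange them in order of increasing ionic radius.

All of these have 18 electrons, so size is governed by nuclear charge alone: the more protons, the stronger the pull on the same electron cloud, and the smaller the ion.
Nuclear charges: Ca²⁺ (Z=20), K⁺ (Z=19), S²⁻ (Z=16), P³⁻ (Z=15).
Smallest to largest: Ca²⁺ < K⁺ < S²⁻ < P³⁻.

Ca²⁺ < K⁺ < S²⁻ < P³⁻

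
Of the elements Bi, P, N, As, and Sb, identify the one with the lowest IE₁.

Bi

IE₁ increases left→right with effective nuclear charge and decreases top→bottom as the valence shell moves farther out.
All are in group 15, so first ionization energy increases up the group.
The lowest IE₁ among these belongs to Bi.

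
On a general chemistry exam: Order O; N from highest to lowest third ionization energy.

The third ionization energy removes an electron from the +2 ion. For each element: O²⁺ still has 4 valence electrons; N²⁺ still has 3 valence electrons.
All are still removing valence electrons, so compare the +2 ions as you would atoms: IE_3 generally rises across a period (higher Z_eff) and falls down a group (larger shell), subject to the usual subshell exceptions.
Valence configurations: O²⁺ [He]2s²2p², N²⁺ [He]2s²2p¹.
Approximate IE_3 values (kJ/mol): O 5300, N 4578.
Overall IE_3 order: N < O.

O, N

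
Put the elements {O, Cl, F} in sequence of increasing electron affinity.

O is in period 2, group 16; F is in period 2, group 17; Cl is in period 3, group 17.
EA tends to increase across a period and decrease down a group, though the pattern is less regular than for IE or radius.
Here both period and group differ, so the two effects have to be weighed against each other.
F > O: both are in period 2; the period trend gives F the larger value.
Cl > F: this pair runs against the simple trend — see the exception note.
Note the exception: Cl has a higher electron affinity than F, contrary to the simple trend — F's small 2p subshell makes the incoming electron feel strong e⁻–e⁻ repulsion, so Cl actually releases more energy on gaining an electron.
Approximate values (kJ/mol): O 141, F 328, Cl 349.
So from lowest to highest: O < F < Cl.

O < F < Cl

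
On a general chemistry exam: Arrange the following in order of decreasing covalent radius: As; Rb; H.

Rb, As, H

Atomic radius shrinks across a period as nuclear charge pulls the same shell inward, and grows down a group as new shells are added.
Neither a single period nor a single group — weigh both effects.
As > H: the two effects oppose for this pair; the down-group effect wins (121 vs 32 pm).
Rb > As: both effects reinforce here, so Rb is clearly the larger of the two.
Tabulated atomic radius (pm): H 32, As 121, Rb 210.
So from largest to smallest: Rb > As > H.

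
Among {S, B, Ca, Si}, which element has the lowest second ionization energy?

IE_2 is the cost of taking one more electron from the +1 cation: S⁺ still has 5 valence electrons; B⁺ still has 2 valence electrons; Ca⁺ still has 1 valence electron; Si⁺ still has 3 valence electrons.
All are still removing valence electrons, so compare the +1 ions as you would atoms: IE_2 generally rises across a period (higher Z_eff) and falls down a group (larger shell), subject to the usual subshell exceptions.
Valence configurations: S⁺ [Ne]3s²3p³, B⁺ [He]2s², Ca⁺ [Ar]4s¹, Si⁺ [Ne]3s²3p¹.
Tabulated IE_2 (kJ/mol): S 2252, B 2427, Ca 1145, Si 1577.
So the second ionization energies run Ca < Si < S < B.

Ca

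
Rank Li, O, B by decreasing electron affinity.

O > Li > B

Adding an electron releases more energy for atoms nearer the top right (short of the noble gases).
All lie in period 2; the across-period trend (electron affinity increases left to right) applies, with the exception below.
Note the exception: Li has a higher electron affinity than B, contrary to the simple trend — B's ns²np¹ configuration gives only a small electron affinity — the sparsely filled np subshell binds an added electron weakly.
Tabulated electron affinity (kJ/mol): Li 60, B 27, O 141.
So from highest to lowest: O > Li > B.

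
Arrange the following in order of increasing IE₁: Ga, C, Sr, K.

Removing the outermost electron gets harder across a period and easier down a group.
These span different periods and groups, so the two trends combine.
Sr > K: the two effects oppose for this pair; the across-period effect wins (550 vs 419 kJ/mol).
Ga > Sr: relative to Sr, both the across-period and down-group shifts push Ga's first ionization energy up.
C > Ga: both effects reinforce here, so C is clearly the higher of the two.
For reference (kJ/mol): C 1086, K 419, Ga 579, Sr 550.
So from lowest to highest: K < Sr < Ga < C.

K, Sr, Ga, C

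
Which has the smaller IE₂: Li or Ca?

After 1 electron has been removed, what remains? Li⁺ is the bare [He] core; Ca⁺ still has 1 valence electron.
Breaking into a closed-shell core is much more expensive than removing a leftover valence electron — Li has the largest IE_2 here.
Tabulated IE_2 (kJ/mol): Li 7298, Ca 1145.
Putting it together, IE_2: Ca < Li.

Ca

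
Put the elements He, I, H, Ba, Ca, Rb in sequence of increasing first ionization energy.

Rb, Ba, Ca, I, H, He

H is in period 1, group 1; He is in period 1, group 18; Ca is in period 4, group 2; Rb is in period 5, group 1; I is in period 5, group 17; Ba is in period 6, group 2.
First ionization energy rises across a period (greater Z_eff holds electrons more tightly) and falls down a group (valence electrons are farther from the nucleus).
These span different periods and groups, so the two trends combine.
Ba > Rb: period and group pull opposite ways; the across-period shift dominates (503 vs 403 kJ/mol).
Ca > Ba: Ca sits above Ba in group 2, so the down-group effect alone puts Ca higher.
I > Ca: period and group pull opposite ways; the across-period shift dominates (1008 vs 590 kJ/mol).
H > I: period and group pull opposite ways; the down-group shift dominates (1312 vs 1008 kJ/mol).
He > H: He lies to the right of H in period 1, so the across-period effect alone puts He higher.
Approximate values (kJ/mol): H 1312, He 2372, Ca 590, Rb 403, I 1008, Ba 503.
So from lowest to highest: Rb < Ba < Ca < I < H < He.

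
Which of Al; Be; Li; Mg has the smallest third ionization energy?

Consider each +2 ion: Al²⁺ still has 1 valence electron; Be²⁺ is the bare [He] core; Li²⁺ is already 1 electron into the core; Mg²⁺ is the bare [Ne] core.
Pulling an electron out of a noble-gas core costs far more than removing a remaining valence electron, so Mg, Li and Be sit at the high end of IE_3.
Tabulated IE_3 (kJ/mol): Al 2745, Be 14849, Li 11815, Mg 7733.
So the third ionization energies run Al < Mg < Li < Be.

Al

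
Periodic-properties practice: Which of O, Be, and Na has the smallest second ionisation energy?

IE_2 is the cost of taking one more electron from the +1 cation: O⁺ still has 5 valence electrons; Be⁺ still has 1 valence electron; Na⁺ is the bare [Ne] core.
Pulling an electron out of a noble-gas core costs far more than removing a remaining valence electron, so Na sits at the high end of IE_2.
Valence configurations: O⁺ [He]2s²2p³, Be⁺ [He]2s¹.
Tabulated IE_2 (kJ/mol): O 3388, Be 1757, Na 4562.
Hence IE_2: Be < O < Na.

Be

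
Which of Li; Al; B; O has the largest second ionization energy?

After 1 electron has been removed, what remains? Li⁺ is the bare [He] core; Al⁺ still has 2 valence electrons; B⁺ still has 2 valence electrons; O⁺ still has 5 valence electrons.
Core electrons are held far more tightly than valence electrons, so Li tops the IE_2 order.
Valence configurations: Al⁺ [Ne]3s², B⁺ [He]2s², O⁺ [He]2s²2p³.
Tabulated IE_2 (kJ/mol): Li 7298, Al 1817, B 2427, O 3388.
Hence IE_2: Al < B < O < Li.

Li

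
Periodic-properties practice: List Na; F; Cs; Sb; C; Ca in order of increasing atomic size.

C is in period 2, group 14; F is in period 2, group 17; Na is in period 3, group 1; Ca is in period 4, group 2; Sb is in period 5, group 15; Cs is in period 6, group 1.
Across a period the added protons contract the valence shell; down a group each new principal shell makes the atom larger.
Here both period and group differ, so the two effects have to be weighed against each other.
C > F: C lies to the left of F in period 2, so the across-period effect alone puts C larger.
Sb > C: the two effects oppose for this pair; the down-group effect wins (140 vs 75 pm).
Na > Sb: period and group pull opposite ways; the across-period shift dominates (155 vs 140 pm).
Ca > Na: period and group pull opposite ways; the down-group shift dominates (171 vs 155 pm).
Cs > Ca: relative to Ca, both the across-period and down-group shifts push Cs's atomic radius up.
For reference (pm): C 75, F 64, Na 155, Ca 171, Sb 140, Cs 232.
So from smallest to largest: F < C < Sb < Na < Ca < Cs.

F < C < Sb < Na < Ca < Cs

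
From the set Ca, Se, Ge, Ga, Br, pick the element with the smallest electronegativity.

Smaller atoms with higher effective nuclear charge are more electronegative.
All lie in period 4, so electronegativity increases left to right.
The smallest electronegativity among these belongs to Ca.

Ca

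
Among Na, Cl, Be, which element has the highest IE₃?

Be

The third ionization energy removes an electron from the +2 ion. For each element: Na²⁺ is already 1 electron into the core; Cl²⁺ still has 5 valence electrons; Be²⁺ is the bare [He] core.
Breaking into a closed-shell core is much more expensive than removing a leftover valence electron — Na and Be have the largest IE_3 here.
The numbers (kJ/mol): Na 6910, Cl 3822, Be 14849.
Hence IE_3: Cl < Na < Be.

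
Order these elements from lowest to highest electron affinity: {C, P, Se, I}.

P < C < Se < I

C is in period 2, group 14; P is in period 3, group 15; Se is in period 4, group 16; I is in period 5, group 17.
EA tends to increase across a period and decrease down a group, though the pattern is less regular than for IE or radius.
These sit on a diagonal, where the across-period and down-group effects partly cancel.
C > P: period and group pull opposite ways; the down-group shift dominates (122 vs 72 kJ/mol).
Se > C: period and group pull opposite ways; the across-period shift dominates (195 vs 122 kJ/mol).
I > Se: period and group pull opposite ways; the across-period shift dominates (295 vs 195 kJ/mol).
Tabulated electron affinity (kJ/mol): C 122, P 72, Se 195, I 295.
So from lowest to highest: P < C < Se < I.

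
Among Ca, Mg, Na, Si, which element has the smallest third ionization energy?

The third ionization energy removes an electron from the +2 ion. For each element: Ca²⁺ is the bare [Ar] core; Mg²⁺ is the bare [Ne] core; Na²⁺ is already 1 electron into the core; Si²⁺ still has 2 valence electrons.
Breaking into a closed-shell core is much more expensive than removing a leftover valence electron — Ca, Na and Mg have the largest IE_3 here.
Tabulated IE_3 (kJ/mol): Ca 4912, Mg 7733, Na 6910, Si 3232.
Putting it together, IE_3: Si < Ca < Na < Mg.

Si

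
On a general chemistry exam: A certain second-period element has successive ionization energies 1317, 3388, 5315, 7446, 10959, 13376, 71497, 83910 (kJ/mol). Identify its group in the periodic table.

Group 16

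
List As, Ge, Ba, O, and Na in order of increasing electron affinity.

Electron affinity generally becomes more exothermic across a period toward the halogens and less exothermic down a group.
Here both period and group differ, so the two effects have to be weighed against each other.
Na > Ba: the two effects oppose for this pair; the down-group effect wins (53 vs 14 kJ/mol).
As > Na: the two effects oppose for this pair; the across-period effect wins (78 vs 53 kJ/mol).
Ge > As: this pair runs against the simple trend — see the exception note.
O > Ge: relative to Ge, both the across-period and down-group shifts push O's electron affinity up.
Note the exception: Ge has a higher electron affinity than As, contrary to the simple trend — adding an electron to As's half-filled 4p³ is unfavourable, so Ge (4p²) has the more exothermic EA.
Approximate values (kJ/mol): O 141, Na 53, Ge 119, As 78, Ba 14.
So from lowest to highest: Ba < Na < As < Ge < O.

Ba < Na < As < Ge < O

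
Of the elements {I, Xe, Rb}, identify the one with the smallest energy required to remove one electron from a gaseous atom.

Rb

Removing the outermost electron gets harder across a period and easier down a group.
All lie in period 5, so first ionization energy increases left to right.
The smallest energy required to remove one electron from a gaseous atom among these belongs to Rb.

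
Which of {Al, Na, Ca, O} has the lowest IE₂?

Ca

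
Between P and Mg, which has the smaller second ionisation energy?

Mg

IE_2 is the cost of taking one more electron from the +1 cation: P⁺ still has 4 valence electrons; Mg⁺ still has 1 valence electron.
All are still removing valence electrons, so compare the +1 ions as you would atoms: IE_2 generally rises across a period (higher Z_eff) and falls down a group (larger shell), subject to the usual subshell exceptions.
Valence configurations: P⁺ [Ne]3s²3p², Mg⁺ [Ne]3s¹.
The numbers (kJ/mol): P 1907, Mg 1451.
Putting it together, IE_2: Mg < P.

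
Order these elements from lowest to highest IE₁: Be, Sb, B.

B, Sb, Be

Be is in period 2, group 2; B is in period 2, group 13; Sb is in period 5, group 15.
Removing the outermost electron gets harder across a period and easier down a group.
Neither a single period nor a single group — weigh both effects.
Sb > B: period and group pull opposite ways; the across-period shift dominates (831 vs 801 kJ/mol).
Be > Sb: period and group pull opposite ways; the down-group shift dominates (900 vs 831 kJ/mol).
Note the exception: Be has a higher first ionization energy than B, contrary to the simple trend — removing B's lone 2p electron is easier than breaking Be's filled 2s².
Approximate values (kJ/mol): Be 900, B 801, Sb 831.
So from lowest to highest: B < Sb < Be.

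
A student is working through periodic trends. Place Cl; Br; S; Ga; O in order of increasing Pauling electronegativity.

Ga, S, Br, Cl, O

Smaller atoms with higher effective nuclear charge are more electronegative.
Neither a single period nor a single group — weigh both effects.
S > Ga: relative to Ga, both the across-period and down-group shifts push S's electronegativity up.
Br > S: the two effects oppose for this pair; the across-period effect wins (2.96 vs 2.58).
Cl > Br: they share group 17; the group trend gives Cl the larger value.
O > Cl: period and group pull opposite ways; the down-group shift dominates (3.44 vs 3.16).
For reference (Pauling): O 3.44, S 2.58, Cl 3.16, Ga 1.81, Br 2.96.
So from lowest to highest: Ga < S < Br < Cl < O.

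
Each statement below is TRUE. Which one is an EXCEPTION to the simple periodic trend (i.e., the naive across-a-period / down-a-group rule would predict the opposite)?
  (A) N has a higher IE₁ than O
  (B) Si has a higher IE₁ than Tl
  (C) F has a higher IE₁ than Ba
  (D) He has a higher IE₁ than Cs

(A)

The general trend: IE₁ increases across a period and decreases down a group.
(A) N (period 2, group 15) vs O (period 2, group 16): the stated order contradicts the simple trend.
(B) Si (period 3, group 14) vs Tl (period 6, group 13): the stated order agrees with the simple trend.
(C) F (period 2, group 17) vs Ba (period 6, group 2): the stated order agrees with the simple trend.
(D) He (period 1, group 18) vs Cs (period 6, group 1): the stated order agrees with the simple trend.
The exception is (A): pairing an electron in O's 2p⁴ costs repulsion energy, so O ionizes more easily than half-filled N (2p³).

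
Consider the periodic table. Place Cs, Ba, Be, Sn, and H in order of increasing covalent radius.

H < Be < Sn < Ba < Cs

Atomic radius shrinks across a period as nuclear charge pulls the same shell inward, and grows down a group as new shells are added.
Neither a single period nor a single group — weigh both effects.
Be > H: the two effects oppose for this pair; the down-group effect wins (102 vs 32 pm).
Sn > Be: period and group pull opposite ways; the down-group shift dominates (140 vs 102 pm).
Ba > Sn: both effects reinforce here, so Ba is clearly the larger of the two.
Cs > Ba: Cs lies to the left of Ba in period 6, so the across-period effect alone puts Cs larger.
For reference (pm): H 32, Be 102, Sn 140, Cs 232, Ba 196.
So from smallest to largest: H < Be < Sn < Ba < Cs.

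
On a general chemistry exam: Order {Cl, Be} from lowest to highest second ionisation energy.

Be, Cl

The second ionization energy removes an electron from the +1 ion. For each element: Cl⁺ still has 6 valence electrons; Be⁺ still has 1 valence electron.
All are still removing valence electrons, so compare the +1 ions as you would atoms: IE_2 generally rises across a period (higher Z_eff) and falls down a group (larger shell), subject to the usual subshell exceptions.
Valence configurations: Cl⁺ [Ne]3s²3p⁴, Be⁺ [He]2s¹.
Tabulated IE_2 (kJ/mol): Cl 2298, Be 1757.
So the second ionization energies run Be < Cl.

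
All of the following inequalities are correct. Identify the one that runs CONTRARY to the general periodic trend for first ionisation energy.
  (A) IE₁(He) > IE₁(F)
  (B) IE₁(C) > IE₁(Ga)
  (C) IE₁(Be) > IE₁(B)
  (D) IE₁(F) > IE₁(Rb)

(C)

The general trend: first ionisation energy increases across a period and decreases down a group.
(A) He (period 1, group 18) vs F (period 2, group 17): the stated order agrees with the simple trend.
(B) C (period 2, group 14) vs Ga (period 4, group 13): the stated order agrees with the simple trend.
(C) Be (period 2, group 2) vs B (period 2, group 13): the stated order contradicts the simple trend.
(D) F (period 2, group 17) vs Rb (period 5, group 1): the stated order agrees with the simple trend.
The exception is (C): removing B's lone 2p electron is easier than breaking Be's filled 2s².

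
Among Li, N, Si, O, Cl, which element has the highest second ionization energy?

After 1 electron has been removed, what remains? Li⁺ is the bare [He] core; N⁺ still has 4 valence electrons; Si⁺ still has 3 valence electrons; O⁺ still has 5 valence electrons; Cl⁺ still has 6 valence electrons.
Pulling an electron out of a noble-gas core costs far more than removing a remaining valence electron, so Li sits at the high end of IE_2.
Valence configurations: N⁺ [He]2s²2p², Si⁺ [Ne]3s²3p¹, O⁺ [He]2s²2p³, Cl⁺ [Ne]3s²3p⁴.
The numbers (kJ/mol): Li 7298, N 2856, Si 1577, O 3388, Cl 2298.
Putting it together, IE_2: Si < Cl < N < O < Li.

Li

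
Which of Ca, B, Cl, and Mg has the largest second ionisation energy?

Consider each +1 ion: Ca⁺ still has 1 valence electron; B⁺ still has 2 valence electrons; Cl⁺ still has 6 valence electrons; Mg⁺ still has 1 valence electron.
All are still removing valence electrons, so compare the +1 ions as you would atoms: IE_2 generally rises across a period (higher Z_eff) and falls down a group (larger shell), subject to the usual subshell exceptions.
Valence configurations: Ca⁺ [Ar]4s¹, B⁺ [He]2s², Cl⁺ [Ne]3s²3p⁴, Mg⁺ [Ne]3s¹.
Approximate IE_2 values (kJ/mol): Ca 1145, B 2427, Cl 2298, Mg 1451.
Overall IE_2 order: Ca < Mg < Cl < B.

B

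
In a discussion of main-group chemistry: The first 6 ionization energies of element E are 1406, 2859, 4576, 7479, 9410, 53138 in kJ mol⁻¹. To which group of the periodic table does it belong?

Group 15

Look for the largest jump between consecutive ionization energies: IE6/IE5 ≈ 5.6, far larger than any earlier ratio.
That jump marks the point where a core electron is being removed. So the atom has 5 valence electrons.
A main-group element with 5 valence electrons is in group 15.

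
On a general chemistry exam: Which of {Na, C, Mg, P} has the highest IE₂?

IE_2 is the cost of taking one more electron from the +1 cation: Na⁺ is the bare [Ne] core; C⁺ still has 3 valence electrons; Mg⁺ still has 1 valence electron; P⁺ still has 4 valence electrons.
Breaking into a closed-shell core is much more expensive than removing a leftover valence electron — Na has the largest IE_2 here.
Valence configurations: C⁺ [He]2s²2p¹, Mg⁺ [Ne]3s¹, P⁺ [Ne]3s²3p².
The numbers (kJ/mol): Na 4562, C 2353, Mg 1451, P 1907.
Hence IE_2: Mg < P < C < Na.

Na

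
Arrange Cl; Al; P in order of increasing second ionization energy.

The second ionization energy removes an electron from the +1 ion. For each element: Cl⁺ still has 6 valence electrons; Al⁺ still has 2 valence electrons; P⁺ still has 4 valence electrons.
All are still removing valence electrons, so compare the +1 ions as you would atoms: IE_2 generally rises across a period (higher Z_eff) and falls down a group (larger shell), subject to the usual subshell exceptions.
Valence configurations: Cl⁺ [Ne]3s²3p⁴, Al⁺ [Ne]3s², P⁺ [Ne]3s²3p².
Tabulated IE_2 (kJ/mol): Cl 2298, Al 1817, P 1907.
So the second ionization energies run Al < P < Cl.

Al < P < Cl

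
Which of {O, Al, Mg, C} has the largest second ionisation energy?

O

The second ionization energy removes an electron from the +1 ion. For each element: O⁺ still has 5 valence electrons; Al⁺ still has 2 valence electrons; Mg⁺ still has 1 valence electron; C⁺ still has 3 valence electrons.
All are still removing valence electrons, so compare the +1 ions as you would atoms: IE_2 generally rises across a period (higher Z_eff) and falls down a group (larger shell), subject to the usual subshell exceptions.
Valence configurations: O⁺ [He]2s²2p³, Al⁺ [Ne]3s², Mg⁺ [Ne]3s¹, C⁺ [He]2s²2p¹.
Approximate IE_2 values (kJ/mol): O 3388, Al 1817, Mg 1451, C 2353.
So the second ionization energies run Mg < Al < C < O.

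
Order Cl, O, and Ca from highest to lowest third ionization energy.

O > Ca > Cl

After 2 electrons have been removed, what remains? Cl²⁺ still has 5 valence electrons; O²⁺ still has 4 valence electrons; Ca²⁺ is the bare [Ar] core.
Usually core removal costs more than valence removal, but here the competition is close: a tightly held n=2 valence electron can cost more to remove than an n=3 core electron, so the actual values have to decide it.
Valence configurations: Cl²⁺ [Ne]3s²3p³, O²⁺ [He]2s²2p².
Tabulated IE_3 (kJ/mol): Cl 3822, O 5300, Ca 4912.
Hence IE_3: Cl < Ca < O.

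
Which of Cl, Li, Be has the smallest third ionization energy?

Cl

IE_3 is the cost of taking one more electron from the +2 cation: Cl²⁺ still has 5 valence electrons; Li²⁺ is already 1 electron into the core; Be²⁺ is the bare [He] core.
Core electrons are held far more tightly than valence electrons, so Li and Be top the IE_3 order.
Tabulated IE_3 (kJ/mol): Cl 3822, Li 11815, Be 14849.
Overall IE_3 order: Cl < Li < Be.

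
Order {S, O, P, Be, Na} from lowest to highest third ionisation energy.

P < S < O < Na < Be

Consider each +2 ion: S²⁺ still has 4 valence electrons; O²⁺ still has 4 valence electrons; P²⁺ still has 3 valence electrons; Be²⁺ is the bare [He] core; Na²⁺ is already 1 electron into the core.
Core electrons are held far more tightly than valence electrons, so Na and Be top the IE_3 order.
Valence configurations: S²⁺ [Ne]3s²3p², O²⁺ [He]2s²2p², P²⁺ [Ne]3s²3p¹.
Tabulated IE_3 (kJ/mol): S 3357, O 5300, P 2914, Be 14849, Na 6910.
Hence IE_3: P < S < O < Na < Be.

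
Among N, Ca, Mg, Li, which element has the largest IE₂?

Li

After 1 electron has been removed, what remains? N⁺ still has 4 valence electrons; Ca⁺ still has 1 valence electron; Mg⁺ still has 1 valence electron; Li⁺ is the bare [He] core.
Breaking into a closed-shell core is much more expensive than removing a leftover valence electron — Li has the largest IE_2 here.
Valence configurations: N⁺ [He]2s²2p², Ca⁺ [Ar]4s¹, Mg⁺ [Ne]3s¹.
The numbers (kJ/mol): N 2856, Ca 1145, Mg 1451, Li 7298.
Hence IE_2: Ca < Mg < N < Li.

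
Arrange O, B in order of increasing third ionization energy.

B < O

The third ionization energy removes an electron from the +2 ion. For each element: O²⁺ still has 4 valence electrons; B²⁺ still has 1 valence electron.
All are still removing valence electrons, so compare the +2 ions as you would atoms: IE_3 generally rises across a period (higher Z_eff) and falls down a group (larger shell), subject to the usual subshell exceptions.
Valence configurations: O²⁺ [He]2s²2p², B²⁺ [He]2s¹.
Approximate IE_3 values (kJ/mol): O 5300, B 3660.
Hence IE_3: B < O.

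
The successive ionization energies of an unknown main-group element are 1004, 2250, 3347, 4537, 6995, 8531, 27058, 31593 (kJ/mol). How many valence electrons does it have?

Look for the largest jump between consecutive ionization energies: IE7/IE6 ≈ 3.2, far larger than any earlier ratio.
That jump marks the point where a core electron is being removed. So the atom has 6 valence electrons.

6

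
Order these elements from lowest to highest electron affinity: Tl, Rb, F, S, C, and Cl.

Tl, Rb, C, S, F, Cl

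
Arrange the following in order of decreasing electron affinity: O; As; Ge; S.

O is in period 2, group 16; S is in period 3, group 16; Ge is in period 4, group 14; As is in period 4, group 15.
Electron affinity generally becomes more exothermic across a period toward the halogens and less exothermic down a group.
Neither a single period nor a single group — weigh both effects.
Ge > As: this pair runs against the simple trend — see the exception note.
O > Ge: relative to Ge, both the across-period and down-group shifts push O's electron affinity up.
S > O: this pair runs against the simple trend — see the exception note.
Note the exception: Ge has a higher electron affinity than As, contrary to the simple trend — adding an electron to As's half-filled 4p³ is unfavourable, so Ge (4p²) has the more exothermic EA.
Note the exception: S has a higher electron affinity than O, contrary to the simple trend — the compact 2p subshell of O repels the added electron more than S's larger 3p does.
Tabulated electron affinity (kJ/mol): O 141, S 200, Ge 119, As 78.
So from highest to lowest: S > O > Ge > As.

S > O > Ge > As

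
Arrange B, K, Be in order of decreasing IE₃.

Consider each +2 ion: B²⁺ still has 1 valence electron; K²⁺ is already 1 electron into the core; Be²⁺ is the bare [He] core.
Core electrons are held far more tightly than valence electrons, so K and Be top the IE_3 order.
Tabulated IE_3 (kJ/mol): B 3660, K 4420, Be 14849.
Overall IE_3 order: B < K < Be.

Be > K > B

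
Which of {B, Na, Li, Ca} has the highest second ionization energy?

After 1 electron has been removed, what remains? B⁺ still has 2 valence electrons; Na⁺ is the bare [Ne] core; Li⁺ is the bare [He] core; Ca⁺ still has 1 valence electron.
Breaking into a closed-shell core is much more expensive than removing a leftover valence electron — Na and Li have the largest IE_2 here.
Valence configurations: B⁺ [He]2s², Ca⁺ [Ar]4s¹.
The numbers (kJ/mol): B 2427, Na 4562, Li 7298, Ca 1145.
Overall IE_2 order: Ca < B < Na < Li.

Li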